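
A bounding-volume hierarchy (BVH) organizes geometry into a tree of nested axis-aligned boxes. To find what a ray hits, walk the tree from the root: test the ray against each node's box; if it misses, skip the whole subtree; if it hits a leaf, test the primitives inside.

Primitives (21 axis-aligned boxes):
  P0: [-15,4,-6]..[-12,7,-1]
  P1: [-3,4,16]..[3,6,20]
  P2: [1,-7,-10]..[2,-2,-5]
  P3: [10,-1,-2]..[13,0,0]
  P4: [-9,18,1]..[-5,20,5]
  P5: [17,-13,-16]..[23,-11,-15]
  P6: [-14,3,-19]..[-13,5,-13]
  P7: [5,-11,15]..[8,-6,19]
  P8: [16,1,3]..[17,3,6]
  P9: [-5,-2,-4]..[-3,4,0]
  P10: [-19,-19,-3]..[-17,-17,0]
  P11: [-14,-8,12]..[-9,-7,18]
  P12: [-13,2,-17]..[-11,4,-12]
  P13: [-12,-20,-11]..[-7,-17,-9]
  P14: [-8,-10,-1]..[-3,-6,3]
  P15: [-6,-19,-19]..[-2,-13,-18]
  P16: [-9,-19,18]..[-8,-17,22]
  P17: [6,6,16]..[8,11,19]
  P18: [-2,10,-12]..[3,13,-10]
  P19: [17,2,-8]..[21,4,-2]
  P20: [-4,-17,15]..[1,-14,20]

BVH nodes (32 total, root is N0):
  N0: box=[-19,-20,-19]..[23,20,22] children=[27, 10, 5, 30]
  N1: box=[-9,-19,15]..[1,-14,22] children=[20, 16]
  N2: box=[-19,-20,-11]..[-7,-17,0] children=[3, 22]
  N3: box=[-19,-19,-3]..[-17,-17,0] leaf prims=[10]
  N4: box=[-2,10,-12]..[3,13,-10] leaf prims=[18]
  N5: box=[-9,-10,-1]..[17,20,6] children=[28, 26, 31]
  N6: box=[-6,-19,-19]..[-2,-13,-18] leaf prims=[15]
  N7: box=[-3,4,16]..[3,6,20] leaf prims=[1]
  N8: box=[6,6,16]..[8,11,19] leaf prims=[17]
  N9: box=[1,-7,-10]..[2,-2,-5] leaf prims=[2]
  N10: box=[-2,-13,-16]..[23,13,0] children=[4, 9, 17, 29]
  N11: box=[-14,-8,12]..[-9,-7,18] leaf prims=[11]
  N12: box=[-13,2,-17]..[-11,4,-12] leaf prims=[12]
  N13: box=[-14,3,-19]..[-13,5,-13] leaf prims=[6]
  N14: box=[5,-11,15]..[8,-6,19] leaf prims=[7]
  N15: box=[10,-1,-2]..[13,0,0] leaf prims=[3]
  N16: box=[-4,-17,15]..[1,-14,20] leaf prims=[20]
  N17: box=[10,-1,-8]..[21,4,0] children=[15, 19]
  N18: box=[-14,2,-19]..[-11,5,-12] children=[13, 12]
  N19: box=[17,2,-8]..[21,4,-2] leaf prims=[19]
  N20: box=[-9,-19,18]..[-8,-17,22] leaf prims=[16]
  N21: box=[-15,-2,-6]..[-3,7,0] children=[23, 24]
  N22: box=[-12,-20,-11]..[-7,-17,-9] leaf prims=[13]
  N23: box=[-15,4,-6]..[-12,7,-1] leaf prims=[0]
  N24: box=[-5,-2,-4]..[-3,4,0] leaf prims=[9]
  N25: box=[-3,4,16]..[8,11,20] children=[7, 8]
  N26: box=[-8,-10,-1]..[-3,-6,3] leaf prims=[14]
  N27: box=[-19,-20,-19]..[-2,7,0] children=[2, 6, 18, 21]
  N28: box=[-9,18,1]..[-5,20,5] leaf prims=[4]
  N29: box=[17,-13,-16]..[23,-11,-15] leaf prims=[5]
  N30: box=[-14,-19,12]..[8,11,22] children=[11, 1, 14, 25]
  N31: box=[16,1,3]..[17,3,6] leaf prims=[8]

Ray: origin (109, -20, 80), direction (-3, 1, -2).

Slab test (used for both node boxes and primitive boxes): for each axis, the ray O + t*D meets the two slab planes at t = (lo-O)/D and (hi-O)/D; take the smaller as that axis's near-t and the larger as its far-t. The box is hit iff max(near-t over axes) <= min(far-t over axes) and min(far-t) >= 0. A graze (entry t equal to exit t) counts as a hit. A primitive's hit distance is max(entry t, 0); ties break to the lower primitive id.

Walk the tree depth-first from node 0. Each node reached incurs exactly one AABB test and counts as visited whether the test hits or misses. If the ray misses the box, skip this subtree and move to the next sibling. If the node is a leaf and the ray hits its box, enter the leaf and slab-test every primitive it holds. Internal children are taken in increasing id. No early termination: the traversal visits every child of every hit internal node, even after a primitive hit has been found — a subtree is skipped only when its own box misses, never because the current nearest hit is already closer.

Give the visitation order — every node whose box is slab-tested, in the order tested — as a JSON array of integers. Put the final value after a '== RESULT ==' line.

Trace the traversal:
N0 x:[86/3,128/3] y:[0,40] z:[29,99/2] -> hit [29,40], descend [5, 10, 27, 30]
  N5 x:[92/3,118/3] y:[10,40] z:[37,81/2] -> hit [37,118/3], descend [26, 28, 31]
    N26 x:[112/3,39] y:[10,14] z:[77/2,81/2] -> miss, prune
    N28 x:[38,118/3] y:[38,40] z:[75/2,79/2] -> hit [38,118/3] leaf, test {P4@t=38}
    N31 x:[92/3,31] y:[21,23] z:[37,77/2] -> miss, prune
  N10 x:[86/3,37] y:[7,33] z:[40,48] -> miss, prune
  N27 x:[37,128/3] y:[0,27] z:[40,99/2] -> miss, prune
  N30 x:[101/3,41] y:[1,31] z:[29,34] -> miss, prune

Visited [0, 5, 26, 28, 31, 10, 27, 30]. Tests: 8 box, 1 leaf. Nearest: P4.

== RESULT ==
[0, 5, 26, 28, 31, 10, 27, 30]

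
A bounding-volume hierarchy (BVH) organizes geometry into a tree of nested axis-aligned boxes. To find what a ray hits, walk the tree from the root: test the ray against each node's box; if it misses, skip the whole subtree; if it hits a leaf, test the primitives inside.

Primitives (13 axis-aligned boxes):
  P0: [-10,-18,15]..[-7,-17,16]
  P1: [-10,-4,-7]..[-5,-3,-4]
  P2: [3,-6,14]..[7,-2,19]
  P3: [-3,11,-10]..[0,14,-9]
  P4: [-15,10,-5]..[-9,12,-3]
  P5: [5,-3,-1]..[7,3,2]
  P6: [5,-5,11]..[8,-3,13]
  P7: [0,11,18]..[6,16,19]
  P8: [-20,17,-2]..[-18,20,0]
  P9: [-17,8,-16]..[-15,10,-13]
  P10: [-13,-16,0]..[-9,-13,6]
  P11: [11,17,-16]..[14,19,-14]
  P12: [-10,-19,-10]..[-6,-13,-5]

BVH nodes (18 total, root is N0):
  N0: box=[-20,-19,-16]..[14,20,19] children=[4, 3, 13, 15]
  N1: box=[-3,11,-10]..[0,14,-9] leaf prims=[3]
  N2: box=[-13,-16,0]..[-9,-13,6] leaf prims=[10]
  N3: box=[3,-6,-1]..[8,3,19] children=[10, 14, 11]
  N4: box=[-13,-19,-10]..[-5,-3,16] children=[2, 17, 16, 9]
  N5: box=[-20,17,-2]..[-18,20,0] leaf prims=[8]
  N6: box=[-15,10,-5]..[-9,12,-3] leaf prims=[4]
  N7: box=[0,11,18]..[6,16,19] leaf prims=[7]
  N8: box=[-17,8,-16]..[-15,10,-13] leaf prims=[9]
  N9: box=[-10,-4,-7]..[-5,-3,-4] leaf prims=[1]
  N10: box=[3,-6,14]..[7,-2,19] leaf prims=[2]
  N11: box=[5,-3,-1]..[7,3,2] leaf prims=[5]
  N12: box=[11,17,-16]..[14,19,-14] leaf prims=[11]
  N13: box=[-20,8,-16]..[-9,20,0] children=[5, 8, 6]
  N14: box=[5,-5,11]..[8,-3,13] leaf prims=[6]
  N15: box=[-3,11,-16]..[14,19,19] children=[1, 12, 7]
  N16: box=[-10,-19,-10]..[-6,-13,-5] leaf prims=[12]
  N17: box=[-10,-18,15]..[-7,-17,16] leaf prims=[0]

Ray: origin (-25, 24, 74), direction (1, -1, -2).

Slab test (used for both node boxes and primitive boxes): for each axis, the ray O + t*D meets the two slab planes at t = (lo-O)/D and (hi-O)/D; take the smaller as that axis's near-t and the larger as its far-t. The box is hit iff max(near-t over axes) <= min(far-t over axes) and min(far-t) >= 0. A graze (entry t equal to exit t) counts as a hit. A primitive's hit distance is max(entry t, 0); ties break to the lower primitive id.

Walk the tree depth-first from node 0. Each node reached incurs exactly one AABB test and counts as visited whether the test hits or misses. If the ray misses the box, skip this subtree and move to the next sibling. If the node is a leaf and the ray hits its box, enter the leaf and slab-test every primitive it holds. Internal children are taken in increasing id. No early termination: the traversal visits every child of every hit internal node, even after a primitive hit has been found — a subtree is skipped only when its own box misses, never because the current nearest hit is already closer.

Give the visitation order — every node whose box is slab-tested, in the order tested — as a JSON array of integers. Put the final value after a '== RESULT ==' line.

Traverse from the root:
N0 x:[5,39] y:[4,43] z:[55/2,45] -> hit [55/2,39], descend [3, 4, 13, 15]
  N3 x:[28,33] y:[21,30] z:[55/2,75/2] -> hit [28,30], descend [10, 11, 14]
    N10 x:[28,32] y:[26,30] z:[55/2,30] -> hit [28,30] leaf, test {P2@t=28}
    N11 x:[30,32] y:[21,27] z:[36,75/2] -> miss, prune
    N14 x:[30,33] y:[27,29] z:[61/2,63/2] -> miss, prune
  N4 x:[12,20] y:[27,43] z:[29,42] -> miss, prune
  N13 x:[5,16] y:[4,16] z:[37,45] -> miss, prune
  N15 x:[22,39] y:[5,13] z:[55/2,45] -> miss, prune

Summary -> nodes [0, 3, 10, 11, 14, 4, 13, 15]; box-tests=8; leaf-entries=1; first=P2

== RESULT ==
[0, 3, 10, 11, 14, 4, 13, 15]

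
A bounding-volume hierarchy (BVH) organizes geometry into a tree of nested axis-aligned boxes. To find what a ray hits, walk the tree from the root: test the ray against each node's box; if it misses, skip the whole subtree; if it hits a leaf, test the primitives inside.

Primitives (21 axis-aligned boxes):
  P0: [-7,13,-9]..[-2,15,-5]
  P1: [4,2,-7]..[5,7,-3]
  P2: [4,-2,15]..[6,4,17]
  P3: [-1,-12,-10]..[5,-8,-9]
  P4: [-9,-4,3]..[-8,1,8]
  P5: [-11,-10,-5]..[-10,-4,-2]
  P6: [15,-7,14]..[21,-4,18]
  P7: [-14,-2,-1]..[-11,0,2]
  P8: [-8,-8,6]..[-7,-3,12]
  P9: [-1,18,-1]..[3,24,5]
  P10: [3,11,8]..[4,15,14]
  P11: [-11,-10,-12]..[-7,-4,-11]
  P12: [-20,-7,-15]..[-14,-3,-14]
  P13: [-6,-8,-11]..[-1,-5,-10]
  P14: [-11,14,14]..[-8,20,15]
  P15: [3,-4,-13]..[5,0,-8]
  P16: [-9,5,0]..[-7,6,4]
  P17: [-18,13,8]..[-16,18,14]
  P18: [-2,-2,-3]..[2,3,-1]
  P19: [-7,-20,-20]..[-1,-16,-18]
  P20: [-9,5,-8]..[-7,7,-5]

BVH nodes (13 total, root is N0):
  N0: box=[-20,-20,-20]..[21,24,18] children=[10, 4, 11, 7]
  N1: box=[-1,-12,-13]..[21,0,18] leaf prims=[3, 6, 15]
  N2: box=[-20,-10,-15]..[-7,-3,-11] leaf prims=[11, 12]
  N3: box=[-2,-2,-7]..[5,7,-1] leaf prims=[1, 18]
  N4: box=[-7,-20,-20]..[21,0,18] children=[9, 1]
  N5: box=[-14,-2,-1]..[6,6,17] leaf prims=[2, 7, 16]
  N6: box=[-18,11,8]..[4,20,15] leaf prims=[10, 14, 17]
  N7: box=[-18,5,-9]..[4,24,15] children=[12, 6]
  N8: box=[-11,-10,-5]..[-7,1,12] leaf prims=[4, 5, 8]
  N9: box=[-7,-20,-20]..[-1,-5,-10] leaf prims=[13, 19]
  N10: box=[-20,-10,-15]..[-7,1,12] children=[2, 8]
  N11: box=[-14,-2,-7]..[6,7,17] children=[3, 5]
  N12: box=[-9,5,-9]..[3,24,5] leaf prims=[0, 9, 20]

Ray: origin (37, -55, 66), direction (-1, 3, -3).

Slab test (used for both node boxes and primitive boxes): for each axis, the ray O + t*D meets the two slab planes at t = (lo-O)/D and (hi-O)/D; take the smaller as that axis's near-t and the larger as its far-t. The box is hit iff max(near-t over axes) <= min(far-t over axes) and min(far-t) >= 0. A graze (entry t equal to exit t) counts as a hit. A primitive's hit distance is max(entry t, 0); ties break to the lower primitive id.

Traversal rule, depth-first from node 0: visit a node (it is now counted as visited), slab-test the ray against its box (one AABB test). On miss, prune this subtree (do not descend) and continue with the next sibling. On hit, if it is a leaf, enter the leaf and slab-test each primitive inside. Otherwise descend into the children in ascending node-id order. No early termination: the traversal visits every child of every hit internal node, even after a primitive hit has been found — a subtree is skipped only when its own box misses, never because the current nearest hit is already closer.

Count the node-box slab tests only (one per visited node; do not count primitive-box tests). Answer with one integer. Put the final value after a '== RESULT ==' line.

Walk:
N0 x:[16,57] y:[35/3,79/3] z:[16,86/3] -> hit [16,79/3], descend [4, 7, 10, 11]
  N4 x:[16,44] y:[35/3,55/3] z:[16,86/3] -> hit [16,55/3], descend [1, 9]
    N1 x:[16,38] y:[43/3,55/3] z:[16,79/3] -> hit [16,55/3] leaf, test {P3(miss), P6@t=16, P15(miss)}
    N9 x:[38,44] y:[35/3,50/3] z:[76/3,86/3] -> miss, prune
  N7 x:[33,55] y:[20,79/3] z:[17,25] -> miss, prune
  N10 x:[44,57] y:[15,56/3] z:[18,27] -> miss, prune
  N11 x:[31,51] y:[53/3,62/3] z:[49/3,73/3] -> miss, prune

order=[0, 4, 1, 9, 7, 10, 11]  |boxes|=7  |leaves|=1  hit=P6

== RESULT ==
7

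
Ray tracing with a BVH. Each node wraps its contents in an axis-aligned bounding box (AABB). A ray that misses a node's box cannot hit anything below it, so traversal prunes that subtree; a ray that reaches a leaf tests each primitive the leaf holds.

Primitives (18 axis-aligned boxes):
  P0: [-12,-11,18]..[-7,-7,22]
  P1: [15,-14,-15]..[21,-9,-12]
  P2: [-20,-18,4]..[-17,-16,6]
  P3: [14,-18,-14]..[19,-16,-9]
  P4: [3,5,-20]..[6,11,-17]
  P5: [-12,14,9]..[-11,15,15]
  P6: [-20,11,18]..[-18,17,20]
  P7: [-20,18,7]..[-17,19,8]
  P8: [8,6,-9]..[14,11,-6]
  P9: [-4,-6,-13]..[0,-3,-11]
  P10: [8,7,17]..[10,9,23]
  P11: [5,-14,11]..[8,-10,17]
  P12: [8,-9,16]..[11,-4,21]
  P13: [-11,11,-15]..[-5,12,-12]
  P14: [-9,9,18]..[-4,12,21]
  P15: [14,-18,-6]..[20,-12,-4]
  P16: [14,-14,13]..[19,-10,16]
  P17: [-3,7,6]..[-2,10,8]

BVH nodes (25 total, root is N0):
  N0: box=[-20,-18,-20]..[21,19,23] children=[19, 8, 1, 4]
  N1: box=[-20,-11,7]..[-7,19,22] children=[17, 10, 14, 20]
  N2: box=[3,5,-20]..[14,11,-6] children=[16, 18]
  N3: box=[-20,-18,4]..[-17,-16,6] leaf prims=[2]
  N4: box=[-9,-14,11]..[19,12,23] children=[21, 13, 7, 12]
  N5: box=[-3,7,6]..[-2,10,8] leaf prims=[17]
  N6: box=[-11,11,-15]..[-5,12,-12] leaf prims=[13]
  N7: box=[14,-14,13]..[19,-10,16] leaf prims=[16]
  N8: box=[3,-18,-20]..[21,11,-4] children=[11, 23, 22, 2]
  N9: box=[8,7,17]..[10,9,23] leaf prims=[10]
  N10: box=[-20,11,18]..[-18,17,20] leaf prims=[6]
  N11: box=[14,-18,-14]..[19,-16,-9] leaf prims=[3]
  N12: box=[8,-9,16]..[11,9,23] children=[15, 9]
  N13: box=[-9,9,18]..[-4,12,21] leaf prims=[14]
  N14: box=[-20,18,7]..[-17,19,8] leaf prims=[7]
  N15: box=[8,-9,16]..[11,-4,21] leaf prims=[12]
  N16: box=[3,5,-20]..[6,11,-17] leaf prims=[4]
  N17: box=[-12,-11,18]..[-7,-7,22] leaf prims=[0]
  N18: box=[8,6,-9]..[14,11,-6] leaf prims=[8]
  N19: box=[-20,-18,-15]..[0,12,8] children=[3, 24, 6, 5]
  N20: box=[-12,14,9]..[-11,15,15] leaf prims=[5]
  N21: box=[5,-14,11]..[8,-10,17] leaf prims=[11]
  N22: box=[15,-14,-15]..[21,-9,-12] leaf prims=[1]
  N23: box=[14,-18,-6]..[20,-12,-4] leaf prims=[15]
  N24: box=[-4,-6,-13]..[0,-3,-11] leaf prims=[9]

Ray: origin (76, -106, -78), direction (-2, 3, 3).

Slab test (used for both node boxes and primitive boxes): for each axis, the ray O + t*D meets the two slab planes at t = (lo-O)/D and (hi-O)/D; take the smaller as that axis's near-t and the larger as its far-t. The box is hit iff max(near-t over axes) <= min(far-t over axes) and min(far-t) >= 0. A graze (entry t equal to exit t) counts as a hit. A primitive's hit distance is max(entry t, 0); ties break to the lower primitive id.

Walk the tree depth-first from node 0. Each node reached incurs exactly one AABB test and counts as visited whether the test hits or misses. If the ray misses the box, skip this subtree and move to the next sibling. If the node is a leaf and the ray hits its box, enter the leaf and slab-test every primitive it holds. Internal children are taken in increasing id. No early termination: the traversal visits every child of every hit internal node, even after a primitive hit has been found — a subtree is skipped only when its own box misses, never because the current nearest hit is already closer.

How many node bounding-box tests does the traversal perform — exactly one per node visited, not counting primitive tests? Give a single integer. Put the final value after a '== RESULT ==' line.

Trace the traversal:
N0 x:[55/2,48] y:[88/3,125/3] z:[58/3,101/3] -> hit [88/3,101/3], descend [1, 4, 8, 19]
  N1 x:[83/2,48] y:[95/3,125/3] z:[85/3,100/3] -> miss, prune
  N4 x:[57/2,85/2] y:[92/3,118/3] z:[89/3,101/3] -> hit [92/3,101/3], descend [7, 12, 13, 21]
    N7 x:[57/2,31] y:[92/3,32] z:[91/3,94/3] -> hit [92/3,31] leaf, test {P16@t=92/3}
    N12 x:[65/2,34] y:[97/3,115/3] z:[94/3,101/3] -> hit [65/2,101/3], descend [9, 15]
      N9 x:[33,34] y:[113/3,115/3] z:[95/3,101/3] -> miss, prune
      N15 x:[65/2,34] y:[97/3,34] z:[94/3,33] -> hit [65/2,33] leaf, test {P12@t=65/2}
    N13 x:[40,85/2] y:[115/3,118/3] z:[32,33] -> miss, prune
    N21 x:[34,71/2] y:[92/3,32] z:[89/3,95/3] -> miss, prune
  N8 x:[55/2,73/2] y:[88/3,39] z:[58/3,74/3] -> miss, prune
  N19 x:[38,48] y:[88/3,118/3] z:[21,86/3] -> miss, prune

order=[0, 1, 4, 7, 12, 9, 15, 13, 21, 8, 19]  |boxes|=11  |leaves|=2  hit=P16

== RESULT ==
11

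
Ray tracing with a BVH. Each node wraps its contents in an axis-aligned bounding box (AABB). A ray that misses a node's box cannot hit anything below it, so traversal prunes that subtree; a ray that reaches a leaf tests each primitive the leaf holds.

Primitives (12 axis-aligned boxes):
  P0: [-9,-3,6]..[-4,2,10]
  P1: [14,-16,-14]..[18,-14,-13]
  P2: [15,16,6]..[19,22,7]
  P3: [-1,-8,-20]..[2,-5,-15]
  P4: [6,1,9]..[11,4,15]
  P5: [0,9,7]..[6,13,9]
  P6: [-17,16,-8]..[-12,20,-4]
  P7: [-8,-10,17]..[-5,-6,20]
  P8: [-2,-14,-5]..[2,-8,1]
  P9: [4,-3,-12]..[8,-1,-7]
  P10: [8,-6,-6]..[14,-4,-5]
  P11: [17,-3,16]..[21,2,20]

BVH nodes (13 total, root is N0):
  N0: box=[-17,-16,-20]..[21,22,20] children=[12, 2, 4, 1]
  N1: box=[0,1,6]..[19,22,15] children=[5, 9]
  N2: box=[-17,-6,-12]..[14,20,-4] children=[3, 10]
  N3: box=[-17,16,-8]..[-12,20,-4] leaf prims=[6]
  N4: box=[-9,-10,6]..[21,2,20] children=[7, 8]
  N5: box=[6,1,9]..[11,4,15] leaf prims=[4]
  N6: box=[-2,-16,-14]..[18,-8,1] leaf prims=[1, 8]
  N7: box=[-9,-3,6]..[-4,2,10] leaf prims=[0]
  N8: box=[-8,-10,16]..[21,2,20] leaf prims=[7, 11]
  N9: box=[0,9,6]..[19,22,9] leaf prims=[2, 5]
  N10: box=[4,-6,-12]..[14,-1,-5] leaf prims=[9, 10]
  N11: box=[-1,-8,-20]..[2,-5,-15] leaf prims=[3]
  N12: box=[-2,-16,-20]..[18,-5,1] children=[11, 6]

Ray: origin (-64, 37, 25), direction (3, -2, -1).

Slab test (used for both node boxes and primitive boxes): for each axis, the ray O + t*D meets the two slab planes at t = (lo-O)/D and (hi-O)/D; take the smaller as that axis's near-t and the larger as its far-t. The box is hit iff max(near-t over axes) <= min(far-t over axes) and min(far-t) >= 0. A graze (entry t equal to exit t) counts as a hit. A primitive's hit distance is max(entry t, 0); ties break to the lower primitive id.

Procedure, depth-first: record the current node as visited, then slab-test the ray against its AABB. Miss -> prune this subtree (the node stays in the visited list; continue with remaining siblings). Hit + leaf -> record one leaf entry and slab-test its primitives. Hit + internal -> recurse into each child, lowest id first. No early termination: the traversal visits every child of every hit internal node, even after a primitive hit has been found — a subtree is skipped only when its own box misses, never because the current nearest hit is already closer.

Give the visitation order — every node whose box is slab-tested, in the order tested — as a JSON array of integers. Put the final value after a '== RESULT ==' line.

Trace the traversal:
N0 x:[47/3,85/3] y:[15/2,53/2] z:[5,45] -> hit [47/3,53/2], descend [1, 2, 4, 12]
  N1 x:[64/3,83/3] y:[15/2,18] z:[10,19] -> miss, prune
  N2 x:[47/3,26] y:[17/2,43/2] z:[29,37] -> miss, prune
  N4 x:[55/3,85/3] y:[35/2,47/2] z:[5,19] -> hit [55/3,19], descend [7, 8]
    N7 x:[55/3,20] y:[35/2,20] z:[15,19] -> hit [55/3,19] leaf, test {P0@t=55/3}
    N8 x:[56/3,85/3] y:[35/2,47/2] z:[5,9] -> miss, prune
  N12 x:[62/3,82/3] y:[21,53/2] z:[24,45] -> hit [24,53/2], descend [6, 11]
    N6 x:[62/3,82/3] y:[45/2,53/2] z:[24,39] -> hit [24,53/2] leaf, test {P1(miss), P8(miss)}
    N11 x:[21,22] y:[21,45/2] z:[40,45] -> miss, prune

order=[0, 1, 2, 4, 7, 8, 12, 6, 11]  |boxes|=9  |leaves|=2  hit=P0

== RESULT ==
[0, 1, 2, 4, 7, 8, 12, 6, 11]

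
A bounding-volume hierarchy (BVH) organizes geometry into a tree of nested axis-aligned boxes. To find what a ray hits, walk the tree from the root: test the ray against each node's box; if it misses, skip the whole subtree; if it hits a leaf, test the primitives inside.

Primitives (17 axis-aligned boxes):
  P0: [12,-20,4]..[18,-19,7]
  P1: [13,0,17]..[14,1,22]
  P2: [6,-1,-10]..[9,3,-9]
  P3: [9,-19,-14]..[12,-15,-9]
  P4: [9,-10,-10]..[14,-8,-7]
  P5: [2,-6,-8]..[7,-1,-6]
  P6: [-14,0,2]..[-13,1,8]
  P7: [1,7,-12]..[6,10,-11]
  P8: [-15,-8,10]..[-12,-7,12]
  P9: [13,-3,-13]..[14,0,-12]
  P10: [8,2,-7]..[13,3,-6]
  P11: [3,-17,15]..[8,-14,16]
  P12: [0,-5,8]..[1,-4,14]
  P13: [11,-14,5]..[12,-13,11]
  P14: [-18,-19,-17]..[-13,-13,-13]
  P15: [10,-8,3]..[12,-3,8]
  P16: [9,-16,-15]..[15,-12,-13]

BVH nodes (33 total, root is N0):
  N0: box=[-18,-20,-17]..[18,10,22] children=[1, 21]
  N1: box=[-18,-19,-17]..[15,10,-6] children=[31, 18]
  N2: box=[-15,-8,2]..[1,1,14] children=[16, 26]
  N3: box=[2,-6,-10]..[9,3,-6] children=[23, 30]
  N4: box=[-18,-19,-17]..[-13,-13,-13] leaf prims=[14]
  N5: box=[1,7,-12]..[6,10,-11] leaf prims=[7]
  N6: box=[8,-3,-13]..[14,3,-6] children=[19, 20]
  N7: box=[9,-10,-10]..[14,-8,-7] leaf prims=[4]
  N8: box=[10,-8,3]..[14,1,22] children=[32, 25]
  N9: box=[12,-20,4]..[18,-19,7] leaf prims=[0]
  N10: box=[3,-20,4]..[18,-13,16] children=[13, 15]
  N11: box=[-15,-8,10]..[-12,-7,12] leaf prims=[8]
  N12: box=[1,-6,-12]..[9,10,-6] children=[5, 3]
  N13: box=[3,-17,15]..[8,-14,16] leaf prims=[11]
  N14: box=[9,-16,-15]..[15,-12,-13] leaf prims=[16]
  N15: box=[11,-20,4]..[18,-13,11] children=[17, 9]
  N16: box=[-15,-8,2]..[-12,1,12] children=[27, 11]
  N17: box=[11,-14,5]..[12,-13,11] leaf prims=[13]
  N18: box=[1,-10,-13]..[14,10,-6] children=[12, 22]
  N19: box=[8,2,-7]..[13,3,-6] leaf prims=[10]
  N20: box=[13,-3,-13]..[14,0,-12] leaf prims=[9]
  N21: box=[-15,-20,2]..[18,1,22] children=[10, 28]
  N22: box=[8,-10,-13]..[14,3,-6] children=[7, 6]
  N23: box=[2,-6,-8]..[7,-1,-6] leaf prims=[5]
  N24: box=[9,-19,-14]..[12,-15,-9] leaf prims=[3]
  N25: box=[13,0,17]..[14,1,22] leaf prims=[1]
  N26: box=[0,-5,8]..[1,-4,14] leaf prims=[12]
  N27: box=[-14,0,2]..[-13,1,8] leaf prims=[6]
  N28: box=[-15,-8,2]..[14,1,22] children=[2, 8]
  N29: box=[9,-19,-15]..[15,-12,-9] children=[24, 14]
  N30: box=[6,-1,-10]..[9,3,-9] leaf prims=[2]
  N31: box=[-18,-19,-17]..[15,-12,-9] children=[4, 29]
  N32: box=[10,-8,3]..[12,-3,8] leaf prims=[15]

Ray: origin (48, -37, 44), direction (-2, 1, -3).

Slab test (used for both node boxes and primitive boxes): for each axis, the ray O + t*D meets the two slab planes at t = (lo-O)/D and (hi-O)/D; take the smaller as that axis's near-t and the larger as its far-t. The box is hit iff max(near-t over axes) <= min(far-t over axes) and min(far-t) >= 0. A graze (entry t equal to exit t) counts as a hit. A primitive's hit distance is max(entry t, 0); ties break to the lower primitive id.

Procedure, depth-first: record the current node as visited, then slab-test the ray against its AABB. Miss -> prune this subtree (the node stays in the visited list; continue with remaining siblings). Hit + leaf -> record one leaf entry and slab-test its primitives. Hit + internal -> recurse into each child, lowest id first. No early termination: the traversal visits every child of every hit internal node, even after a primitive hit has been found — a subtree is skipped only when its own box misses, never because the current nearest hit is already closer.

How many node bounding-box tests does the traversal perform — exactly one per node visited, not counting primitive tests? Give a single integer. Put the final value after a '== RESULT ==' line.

Traverse from the root:
N0 x:[15,33] y:[17,47] z:[22/3,61/3] -> hit [17,61/3], descend [1, 21]
  N1 x:[33/2,33] y:[18,47] z:[50/3,61/3] -> hit [18,61/3], descend [18, 31]
    N18 x:[17,47/2] y:[27,47] z:[50/3,19] -> miss, prune
    N31 x:[33/2,33] y:[18,25] z:[53/3,61/3] -> hit [18,61/3], descend [4, 29]
      N4 x:[61/2,33] y:[18,24] z:[19,61/3] -> miss, prune
      N29 x:[33/2,39/2] y:[18,25] z:[53/3,59/3] -> hit [18,39/2], descend [14, 24]
        N14 x:[33/2,39/2] y:[21,25] z:[19,59/3] -> miss, prune
        N24 x:[18,39/2] y:[18,22] z:[53/3,58/3] -> hit [18,58/3] leaf, test {P3@t=18}
  N21 x:[15,63/2] y:[17,38] z:[22/3,14] -> miss, prune

order=[0, 1, 18, 31, 4, 29, 14, 24, 21]  |boxes|=9  |leaves|=1  hit=P3

== RESULT ==
9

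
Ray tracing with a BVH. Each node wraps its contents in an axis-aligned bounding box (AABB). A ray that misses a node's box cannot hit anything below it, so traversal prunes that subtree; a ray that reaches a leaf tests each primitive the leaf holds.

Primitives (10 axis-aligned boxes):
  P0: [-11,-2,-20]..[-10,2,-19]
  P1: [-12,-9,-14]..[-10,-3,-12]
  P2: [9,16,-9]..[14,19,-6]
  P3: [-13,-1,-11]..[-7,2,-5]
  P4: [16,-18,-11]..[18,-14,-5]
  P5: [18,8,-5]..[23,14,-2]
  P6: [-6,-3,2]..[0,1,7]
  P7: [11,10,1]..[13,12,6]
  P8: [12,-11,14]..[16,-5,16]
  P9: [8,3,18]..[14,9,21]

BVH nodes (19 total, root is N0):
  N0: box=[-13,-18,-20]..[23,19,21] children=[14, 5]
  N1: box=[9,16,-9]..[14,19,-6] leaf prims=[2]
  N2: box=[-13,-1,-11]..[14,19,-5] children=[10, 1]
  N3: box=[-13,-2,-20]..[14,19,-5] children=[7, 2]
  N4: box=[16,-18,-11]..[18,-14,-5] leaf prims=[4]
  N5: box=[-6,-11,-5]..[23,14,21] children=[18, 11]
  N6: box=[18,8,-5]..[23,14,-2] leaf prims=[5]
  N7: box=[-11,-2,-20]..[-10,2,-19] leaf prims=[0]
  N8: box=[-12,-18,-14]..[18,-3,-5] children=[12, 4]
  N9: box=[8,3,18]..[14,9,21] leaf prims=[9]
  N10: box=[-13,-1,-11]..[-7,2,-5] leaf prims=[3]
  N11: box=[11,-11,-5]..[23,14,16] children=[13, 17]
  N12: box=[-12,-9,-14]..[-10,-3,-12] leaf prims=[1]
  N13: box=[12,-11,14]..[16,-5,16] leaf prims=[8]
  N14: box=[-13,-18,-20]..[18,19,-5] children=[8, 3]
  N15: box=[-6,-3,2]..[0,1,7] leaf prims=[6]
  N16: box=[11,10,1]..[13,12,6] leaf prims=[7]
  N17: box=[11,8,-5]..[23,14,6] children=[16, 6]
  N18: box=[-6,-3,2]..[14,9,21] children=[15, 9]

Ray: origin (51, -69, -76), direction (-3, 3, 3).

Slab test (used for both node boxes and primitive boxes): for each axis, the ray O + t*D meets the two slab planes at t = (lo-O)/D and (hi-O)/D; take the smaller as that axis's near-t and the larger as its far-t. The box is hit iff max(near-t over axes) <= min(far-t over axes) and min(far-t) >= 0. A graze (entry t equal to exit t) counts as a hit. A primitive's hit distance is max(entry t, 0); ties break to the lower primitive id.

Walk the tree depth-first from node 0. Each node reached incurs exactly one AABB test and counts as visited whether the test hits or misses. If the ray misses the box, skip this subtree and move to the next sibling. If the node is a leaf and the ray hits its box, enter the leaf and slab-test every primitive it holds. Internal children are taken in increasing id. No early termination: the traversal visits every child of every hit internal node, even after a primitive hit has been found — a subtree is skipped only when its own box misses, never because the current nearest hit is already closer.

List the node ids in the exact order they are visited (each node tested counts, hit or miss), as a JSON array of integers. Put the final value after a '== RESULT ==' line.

Walk:
N0 x:[28/3,64/3] y:[17,88/3] z:[56/3,97/3] -> hit [56/3,64/3], descend [5, 14]
  N5 x:[28/3,19] y:[58/3,83/3] z:[71/3,97/3] -> miss, prune
  N14 x:[11,64/3] y:[17,88/3] z:[56/3,71/3] -> hit [56/3,64/3], descend [3, 8]
    N3 x:[37/3,64/3] y:[67/3,88/3] z:[56/3,71/3] -> miss, prune
    N8 x:[11,21] y:[17,22] z:[62/3,71/3] -> hit [62/3,21], descend [4, 12]
      N4 x:[11,35/3] y:[17,55/3] z:[65/3,71/3] -> miss, prune
      N12 x:[61/3,21] y:[20,22] z:[62/3,64/3] -> hit [62/3,21] leaf, test {P1@t=62/3}

Summary -> nodes [0, 5, 14, 3, 8, 4, 12]; box-tests=7; leaf-entries=1; first=P1

== RESULT ==
[0, 5, 14, 3, 8, 4, 12]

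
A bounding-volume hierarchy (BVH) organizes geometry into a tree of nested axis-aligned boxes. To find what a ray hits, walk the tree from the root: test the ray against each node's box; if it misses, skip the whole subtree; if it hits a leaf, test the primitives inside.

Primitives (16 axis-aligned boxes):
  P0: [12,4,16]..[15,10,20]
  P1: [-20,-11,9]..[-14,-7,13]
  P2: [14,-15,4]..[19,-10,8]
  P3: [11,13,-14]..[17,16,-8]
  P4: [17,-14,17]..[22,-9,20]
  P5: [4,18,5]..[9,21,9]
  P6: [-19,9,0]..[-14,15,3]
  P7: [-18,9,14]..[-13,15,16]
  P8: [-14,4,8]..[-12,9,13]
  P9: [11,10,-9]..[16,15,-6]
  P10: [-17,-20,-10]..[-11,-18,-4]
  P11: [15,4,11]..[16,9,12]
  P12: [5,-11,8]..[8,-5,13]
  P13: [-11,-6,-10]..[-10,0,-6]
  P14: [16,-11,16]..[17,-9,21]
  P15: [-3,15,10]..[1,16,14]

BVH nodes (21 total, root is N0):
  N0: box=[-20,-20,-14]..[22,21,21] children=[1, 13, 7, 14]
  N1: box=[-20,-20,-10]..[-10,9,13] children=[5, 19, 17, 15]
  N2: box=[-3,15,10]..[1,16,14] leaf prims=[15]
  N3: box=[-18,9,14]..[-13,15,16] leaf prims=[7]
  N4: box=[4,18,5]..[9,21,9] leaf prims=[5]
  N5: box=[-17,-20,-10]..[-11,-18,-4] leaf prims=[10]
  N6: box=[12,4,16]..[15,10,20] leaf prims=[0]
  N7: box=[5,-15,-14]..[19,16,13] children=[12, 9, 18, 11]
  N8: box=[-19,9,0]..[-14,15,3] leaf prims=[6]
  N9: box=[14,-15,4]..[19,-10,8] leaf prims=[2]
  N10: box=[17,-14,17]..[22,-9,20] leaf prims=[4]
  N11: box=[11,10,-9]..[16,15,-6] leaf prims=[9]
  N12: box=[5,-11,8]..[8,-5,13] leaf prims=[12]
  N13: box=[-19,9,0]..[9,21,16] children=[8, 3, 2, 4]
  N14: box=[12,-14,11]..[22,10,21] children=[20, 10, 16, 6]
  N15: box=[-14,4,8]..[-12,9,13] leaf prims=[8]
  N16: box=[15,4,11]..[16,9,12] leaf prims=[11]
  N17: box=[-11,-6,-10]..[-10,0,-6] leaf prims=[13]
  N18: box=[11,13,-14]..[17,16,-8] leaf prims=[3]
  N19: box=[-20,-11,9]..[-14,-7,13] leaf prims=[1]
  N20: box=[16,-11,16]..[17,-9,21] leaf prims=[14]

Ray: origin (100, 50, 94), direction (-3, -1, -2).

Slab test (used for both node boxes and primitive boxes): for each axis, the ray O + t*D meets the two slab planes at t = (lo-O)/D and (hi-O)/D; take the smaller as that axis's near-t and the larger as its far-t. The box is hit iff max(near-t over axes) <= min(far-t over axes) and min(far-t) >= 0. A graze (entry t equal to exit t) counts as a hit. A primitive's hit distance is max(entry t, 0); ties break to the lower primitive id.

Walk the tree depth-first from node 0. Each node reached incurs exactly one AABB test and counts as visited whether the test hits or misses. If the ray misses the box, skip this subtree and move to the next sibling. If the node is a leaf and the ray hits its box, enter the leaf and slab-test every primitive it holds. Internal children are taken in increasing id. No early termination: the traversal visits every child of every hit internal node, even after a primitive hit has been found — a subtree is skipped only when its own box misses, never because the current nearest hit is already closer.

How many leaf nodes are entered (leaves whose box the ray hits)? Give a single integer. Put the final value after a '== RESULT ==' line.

Walk:
N0 x:[26,40] y:[29,70] z:[73/2,54] -> hit [73/2,40], descend [1, 7, 13, 14]
  N1 x:[110/3,40] y:[41,70] z:[81/2,52] -> miss, prune
  N7 x:[27,95/3] y:[34,65] z:[81/2,54] -> miss, prune
  N13 x:[91/3,119/3] y:[29,41] z:[39,47] -> hit [39,119/3], descend [2, 3, 4, 8]
    N2 x:[33,103/3] y:[34,35] z:[40,42] -> miss, prune
    N3 x:[113/3,118/3] y:[35,41] z:[39,40] -> hit [39,118/3] leaf, test {P7@t=39}
    N4 x:[91/3,32] y:[29,32] z:[85/2,89/2] -> miss, prune
    N8 x:[38,119/3] y:[35,41] z:[91/2,47] -> miss, prune
  N14 x:[26,88/3] y:[40,64] z:[73/2,83/2] -> miss, prune

order=[0, 1, 7, 13, 2, 3, 4, 8, 14]  |boxes|=9  |leaves|=1  hit=P7

== RESULT ==
1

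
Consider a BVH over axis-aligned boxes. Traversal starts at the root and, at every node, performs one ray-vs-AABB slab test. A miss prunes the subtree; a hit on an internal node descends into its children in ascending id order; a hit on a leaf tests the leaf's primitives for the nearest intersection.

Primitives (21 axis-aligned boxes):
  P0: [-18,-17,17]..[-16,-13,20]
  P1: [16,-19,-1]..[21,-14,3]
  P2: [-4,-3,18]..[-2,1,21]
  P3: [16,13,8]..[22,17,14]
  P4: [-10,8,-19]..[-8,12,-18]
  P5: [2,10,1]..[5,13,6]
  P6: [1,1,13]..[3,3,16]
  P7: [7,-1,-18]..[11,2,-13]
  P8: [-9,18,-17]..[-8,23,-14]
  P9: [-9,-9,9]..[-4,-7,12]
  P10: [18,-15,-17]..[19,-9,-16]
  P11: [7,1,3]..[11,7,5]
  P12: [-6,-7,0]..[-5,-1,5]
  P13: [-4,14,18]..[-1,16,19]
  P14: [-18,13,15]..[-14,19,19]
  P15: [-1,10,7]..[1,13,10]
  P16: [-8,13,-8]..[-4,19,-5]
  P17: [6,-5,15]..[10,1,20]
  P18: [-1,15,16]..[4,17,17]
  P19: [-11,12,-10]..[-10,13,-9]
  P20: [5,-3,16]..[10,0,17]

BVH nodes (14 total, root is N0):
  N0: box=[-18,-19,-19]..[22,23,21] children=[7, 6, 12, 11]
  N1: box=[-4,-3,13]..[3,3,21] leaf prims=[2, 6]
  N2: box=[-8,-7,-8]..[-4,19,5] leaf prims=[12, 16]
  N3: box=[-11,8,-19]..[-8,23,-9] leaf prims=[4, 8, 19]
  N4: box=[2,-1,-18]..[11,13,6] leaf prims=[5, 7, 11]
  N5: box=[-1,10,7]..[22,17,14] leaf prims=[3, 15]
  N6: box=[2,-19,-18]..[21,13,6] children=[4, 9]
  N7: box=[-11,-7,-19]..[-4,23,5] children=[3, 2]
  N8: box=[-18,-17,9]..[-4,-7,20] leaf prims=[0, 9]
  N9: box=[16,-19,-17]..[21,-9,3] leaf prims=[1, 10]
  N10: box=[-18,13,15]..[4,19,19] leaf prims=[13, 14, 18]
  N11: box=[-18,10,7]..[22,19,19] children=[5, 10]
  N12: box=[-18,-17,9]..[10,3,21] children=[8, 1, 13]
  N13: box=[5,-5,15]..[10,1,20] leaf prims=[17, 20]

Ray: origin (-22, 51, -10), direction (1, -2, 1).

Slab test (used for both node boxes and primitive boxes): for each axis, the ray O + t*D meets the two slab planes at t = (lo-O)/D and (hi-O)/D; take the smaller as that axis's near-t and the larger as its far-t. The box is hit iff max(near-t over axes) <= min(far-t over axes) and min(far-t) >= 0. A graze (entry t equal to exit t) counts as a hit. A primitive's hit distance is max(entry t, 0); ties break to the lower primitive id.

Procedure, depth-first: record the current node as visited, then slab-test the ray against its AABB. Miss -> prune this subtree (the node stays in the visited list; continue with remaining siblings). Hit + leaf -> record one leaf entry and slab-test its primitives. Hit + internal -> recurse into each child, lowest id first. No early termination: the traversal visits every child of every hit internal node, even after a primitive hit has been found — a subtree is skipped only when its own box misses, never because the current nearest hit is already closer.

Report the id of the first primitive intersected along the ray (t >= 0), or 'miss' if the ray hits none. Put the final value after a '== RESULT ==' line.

Walk:
N0 x:[4,44] y:[14,35] z:[-9,31] -> hit [14,31], descend [6, 7, 11, 12]
  N6 x:[24,43] y:[19,35] z:[-8,16] -> miss, prune
  N7 x:[11,18] y:[14,29] z:[-9,15] -> hit [14,15], descend [2, 3]
    N2 x:[14,18] y:[16,29] z:[2,15] -> miss, prune
    N3 x:[11,14] y:[14,43/2] z:[-9,1] -> miss, prune
  N11 x:[4,44] y:[16,41/2] z:[17,29] -> hit [17,41/2], descend [5, 10]
    N5 x:[21,44] y:[17,41/2] z:[17,24] -> miss, prune
    N10 x:[4,26] y:[16,19] z:[25,29] -> miss, prune
  N12 x:[4,32] y:[24,34] z:[19,31] -> hit [24,31], descend [1, 8, 13]
    N1 x:[18,25] y:[24,27] z:[23,31] -> hit [24,25] leaf, test {P2(miss), P6@t=24}
    N8 x:[4,18] y:[29,34] z:[19,30] -> miss, prune
    N13 x:[27,32] y:[25,28] z:[25,30] -> hit [27,28] leaf, test {P17@t=28, P20@t=27}

Summary -> nodes [0, 6, 7, 2, 3, 11, 5, 10, 12, 1, 8, 13]; box-tests=12; leaf-entries=2; first=P6

== RESULT ==
6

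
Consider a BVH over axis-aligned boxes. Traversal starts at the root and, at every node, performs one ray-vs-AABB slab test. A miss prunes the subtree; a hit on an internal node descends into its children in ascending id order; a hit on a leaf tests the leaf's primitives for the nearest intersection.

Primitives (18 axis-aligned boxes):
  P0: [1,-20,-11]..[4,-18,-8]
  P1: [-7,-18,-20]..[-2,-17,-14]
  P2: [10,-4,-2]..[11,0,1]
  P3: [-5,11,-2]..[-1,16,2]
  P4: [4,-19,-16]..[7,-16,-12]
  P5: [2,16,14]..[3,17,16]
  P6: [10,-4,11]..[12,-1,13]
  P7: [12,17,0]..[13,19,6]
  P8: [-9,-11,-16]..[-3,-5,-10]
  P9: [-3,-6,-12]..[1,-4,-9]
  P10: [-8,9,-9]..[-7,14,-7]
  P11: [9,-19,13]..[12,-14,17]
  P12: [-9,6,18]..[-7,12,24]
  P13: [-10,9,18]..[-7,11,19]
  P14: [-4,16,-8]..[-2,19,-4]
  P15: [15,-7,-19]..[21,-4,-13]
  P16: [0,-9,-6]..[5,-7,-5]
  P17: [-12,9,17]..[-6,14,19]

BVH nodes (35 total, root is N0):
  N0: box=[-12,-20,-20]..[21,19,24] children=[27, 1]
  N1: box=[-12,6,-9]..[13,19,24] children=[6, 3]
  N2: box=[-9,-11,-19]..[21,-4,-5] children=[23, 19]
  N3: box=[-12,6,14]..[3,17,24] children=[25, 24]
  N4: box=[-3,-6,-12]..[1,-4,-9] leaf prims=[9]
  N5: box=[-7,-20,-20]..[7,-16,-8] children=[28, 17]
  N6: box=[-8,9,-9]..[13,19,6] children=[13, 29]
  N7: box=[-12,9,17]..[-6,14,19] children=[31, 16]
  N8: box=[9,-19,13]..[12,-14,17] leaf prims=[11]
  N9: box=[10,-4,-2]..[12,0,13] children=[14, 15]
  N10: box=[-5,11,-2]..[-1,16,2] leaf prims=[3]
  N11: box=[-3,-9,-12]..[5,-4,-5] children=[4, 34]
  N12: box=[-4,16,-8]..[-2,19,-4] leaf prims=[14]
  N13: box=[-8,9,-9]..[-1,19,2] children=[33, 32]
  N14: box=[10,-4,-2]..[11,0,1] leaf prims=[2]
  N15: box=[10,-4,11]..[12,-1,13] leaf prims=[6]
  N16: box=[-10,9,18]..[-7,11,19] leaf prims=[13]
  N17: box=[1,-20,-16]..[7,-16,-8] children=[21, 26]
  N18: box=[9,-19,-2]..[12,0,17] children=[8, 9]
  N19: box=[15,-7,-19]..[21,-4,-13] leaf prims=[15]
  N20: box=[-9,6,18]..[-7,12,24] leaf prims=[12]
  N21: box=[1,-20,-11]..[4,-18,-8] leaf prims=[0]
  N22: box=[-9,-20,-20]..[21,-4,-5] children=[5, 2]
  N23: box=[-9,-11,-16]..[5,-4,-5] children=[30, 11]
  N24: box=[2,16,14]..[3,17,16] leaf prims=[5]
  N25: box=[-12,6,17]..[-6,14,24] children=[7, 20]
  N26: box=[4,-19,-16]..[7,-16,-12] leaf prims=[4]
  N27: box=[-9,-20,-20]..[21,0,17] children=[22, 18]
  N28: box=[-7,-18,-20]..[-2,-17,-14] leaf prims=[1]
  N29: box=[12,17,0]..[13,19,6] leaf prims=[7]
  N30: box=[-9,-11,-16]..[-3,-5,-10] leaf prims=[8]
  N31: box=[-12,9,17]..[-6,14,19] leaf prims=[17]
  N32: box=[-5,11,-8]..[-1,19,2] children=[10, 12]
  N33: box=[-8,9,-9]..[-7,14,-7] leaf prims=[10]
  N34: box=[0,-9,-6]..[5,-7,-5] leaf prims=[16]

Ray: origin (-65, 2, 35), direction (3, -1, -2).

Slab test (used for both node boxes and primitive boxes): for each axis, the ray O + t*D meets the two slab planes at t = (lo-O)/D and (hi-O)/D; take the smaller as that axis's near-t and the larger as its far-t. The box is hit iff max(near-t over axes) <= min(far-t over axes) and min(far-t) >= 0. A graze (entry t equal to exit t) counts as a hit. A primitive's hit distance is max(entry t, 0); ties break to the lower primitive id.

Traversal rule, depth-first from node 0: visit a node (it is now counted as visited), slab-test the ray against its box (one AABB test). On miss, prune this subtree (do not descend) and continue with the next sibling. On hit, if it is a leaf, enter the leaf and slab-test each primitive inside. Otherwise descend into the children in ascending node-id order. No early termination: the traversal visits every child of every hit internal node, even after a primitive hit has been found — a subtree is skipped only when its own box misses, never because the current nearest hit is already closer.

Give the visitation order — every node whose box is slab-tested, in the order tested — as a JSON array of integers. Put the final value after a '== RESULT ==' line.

Traverse from the root:
N0 x:[53/3,86/3] y:[-17,22] z:[11/2,55/2] -> hit [53/3,22], descend [1, 27]
  N1 x:[53/3,26] y:[-17,-4] z:[11/2,22] -> miss, prune
  N27 x:[56/3,86/3] y:[2,22] z:[9,55/2] -> hit [56/3,22], descend [18, 22]
    N18 x:[74/3,77/3] y:[2,21] z:[9,37/2] -> miss, prune
    N22 x:[56/3,86/3] y:[6,22] z:[20,55/2] -> hit [20,22], descend [2, 5]
      N2 x:[56/3,86/3] y:[6,13] z:[20,27] -> miss, prune
      N5 x:[58/3,24] y:[18,22] z:[43/2,55/2] -> hit [43/2,22], descend [17, 28]
        N17 x:[22,24] y:[18,22] z:[43/2,51/2] -> hit [22,22], descend [21, 26]
          N21 x:[22,23] y:[20,22] z:[43/2,23] -> hit [22,22] leaf, test {P0@t=22}
          N26 x:[23,24] y:[18,21] z:[47/2,51/2] -> miss, prune
        N28 x:[58/3,21] y:[19,20] z:[49/2,55/2] -> miss, prune

Summary -> nodes [0, 1, 27, 18, 22, 2, 5, 17, 21, 26, 28]; box-tests=11; leaf-entries=1; first=P0

== RESULT ==
[0, 1, 27, 18, 22, 2, 5, 17, 21, 26, 28]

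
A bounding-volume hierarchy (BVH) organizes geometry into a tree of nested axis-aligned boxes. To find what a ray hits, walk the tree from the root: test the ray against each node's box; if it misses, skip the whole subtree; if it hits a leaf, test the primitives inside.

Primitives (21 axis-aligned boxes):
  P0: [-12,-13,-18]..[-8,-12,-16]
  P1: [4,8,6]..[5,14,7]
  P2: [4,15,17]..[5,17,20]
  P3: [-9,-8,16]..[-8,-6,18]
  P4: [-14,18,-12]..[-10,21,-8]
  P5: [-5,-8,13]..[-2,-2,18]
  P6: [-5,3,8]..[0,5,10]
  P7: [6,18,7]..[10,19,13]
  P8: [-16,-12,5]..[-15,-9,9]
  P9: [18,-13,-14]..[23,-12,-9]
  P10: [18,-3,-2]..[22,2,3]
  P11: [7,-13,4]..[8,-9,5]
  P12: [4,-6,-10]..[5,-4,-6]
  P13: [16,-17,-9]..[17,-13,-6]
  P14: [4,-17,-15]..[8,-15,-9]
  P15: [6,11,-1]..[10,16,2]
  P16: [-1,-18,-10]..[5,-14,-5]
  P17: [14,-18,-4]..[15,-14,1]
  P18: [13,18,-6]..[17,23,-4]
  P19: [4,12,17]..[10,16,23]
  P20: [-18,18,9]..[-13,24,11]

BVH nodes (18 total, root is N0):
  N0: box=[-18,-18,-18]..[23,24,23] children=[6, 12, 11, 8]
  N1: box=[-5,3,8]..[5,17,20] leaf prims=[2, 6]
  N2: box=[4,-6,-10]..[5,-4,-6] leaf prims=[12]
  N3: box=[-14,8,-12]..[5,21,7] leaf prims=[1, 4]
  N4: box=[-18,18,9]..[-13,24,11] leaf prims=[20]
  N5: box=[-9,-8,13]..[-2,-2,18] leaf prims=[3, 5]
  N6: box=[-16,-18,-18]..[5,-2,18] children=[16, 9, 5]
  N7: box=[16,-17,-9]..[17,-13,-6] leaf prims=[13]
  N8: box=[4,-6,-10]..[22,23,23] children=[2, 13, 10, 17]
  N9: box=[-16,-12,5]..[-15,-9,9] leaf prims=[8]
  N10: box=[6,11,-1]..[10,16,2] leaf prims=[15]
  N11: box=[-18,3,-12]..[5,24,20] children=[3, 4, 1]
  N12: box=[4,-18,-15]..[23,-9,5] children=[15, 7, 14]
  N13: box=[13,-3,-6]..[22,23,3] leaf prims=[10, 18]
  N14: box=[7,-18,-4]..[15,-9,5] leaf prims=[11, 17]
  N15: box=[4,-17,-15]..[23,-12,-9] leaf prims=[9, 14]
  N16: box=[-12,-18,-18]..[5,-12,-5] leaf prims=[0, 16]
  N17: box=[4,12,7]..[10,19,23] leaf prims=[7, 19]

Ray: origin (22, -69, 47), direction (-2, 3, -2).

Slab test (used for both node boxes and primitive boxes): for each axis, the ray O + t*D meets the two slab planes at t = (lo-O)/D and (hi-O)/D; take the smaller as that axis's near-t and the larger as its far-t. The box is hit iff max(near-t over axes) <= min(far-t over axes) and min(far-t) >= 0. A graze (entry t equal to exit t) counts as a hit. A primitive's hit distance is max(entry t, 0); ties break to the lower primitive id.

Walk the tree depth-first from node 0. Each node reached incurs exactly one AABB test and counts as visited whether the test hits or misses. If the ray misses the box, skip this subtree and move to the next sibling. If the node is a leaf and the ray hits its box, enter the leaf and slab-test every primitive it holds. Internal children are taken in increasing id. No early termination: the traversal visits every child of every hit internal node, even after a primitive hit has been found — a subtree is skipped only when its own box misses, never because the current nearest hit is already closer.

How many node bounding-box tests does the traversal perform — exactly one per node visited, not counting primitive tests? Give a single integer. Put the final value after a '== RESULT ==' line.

Traverse from the root:
N0 x:[-1/2,20] y:[17,31] z:[12,65/2] -> hit [17,20], descend [6, 8, 11, 12]
  N6 x:[17/2,19] y:[17,67/3] z:[29/2,65/2] -> hit [17,19], descend [5, 9, 16]
    N5 x:[12,31/2] y:[61/3,67/3] z:[29/2,17] -> miss, prune
    N9 x:[37/2,19] y:[19,20] z:[19,21] -> hit [19,19] leaf, test {P8@t=19}
    N16 x:[17/2,17] y:[17,19] z:[26,65/2] -> miss, prune
  N8 x:[0,9] y:[21,92/3] z:[12,57/2] -> miss, prune
  N11 x:[17/2,20] y:[24,31] z:[27/2,59/2] -> miss, prune
  N12 x:[-1/2,9] y:[17,20] z:[21,31] -> miss, prune

Summary -> nodes [0, 6, 5, 9, 16, 8, 11, 12]; box-tests=8; leaf-entries=1; first=P8

== RESULT ==
8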